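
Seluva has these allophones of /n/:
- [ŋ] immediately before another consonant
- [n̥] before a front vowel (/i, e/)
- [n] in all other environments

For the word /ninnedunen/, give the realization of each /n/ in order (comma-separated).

[n̥], [ŋ], [n̥], [n̥], [n]

Occurrence 1 (position 1): before a front vowel (/i, e/) → [n̥].
Occurrence 2 (position 3): immediately before another consonant → [ŋ].
Occurrence 3 (position 4): before a front vowel (/i, e/) → [n̥].
Occurrence 4 (position 8): before a front vowel (/i, e/) → [n̥].
Occurrence 5 (position 10): no conditioning environment matches → elsewhere allophone [n].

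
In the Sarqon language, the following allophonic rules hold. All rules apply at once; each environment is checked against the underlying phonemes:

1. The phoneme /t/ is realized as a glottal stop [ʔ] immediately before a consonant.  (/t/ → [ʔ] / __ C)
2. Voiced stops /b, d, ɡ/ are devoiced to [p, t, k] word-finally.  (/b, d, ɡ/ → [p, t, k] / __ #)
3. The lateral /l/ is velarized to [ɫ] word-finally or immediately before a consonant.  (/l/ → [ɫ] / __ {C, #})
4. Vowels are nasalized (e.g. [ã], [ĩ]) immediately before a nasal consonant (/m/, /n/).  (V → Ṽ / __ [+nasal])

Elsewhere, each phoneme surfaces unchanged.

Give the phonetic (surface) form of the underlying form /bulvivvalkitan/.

/b/ (word-initial) fails the environment for rule 2, so it stays [b].
/u/ (between /b/ and /l/) is in the target of rule 4 but the environment (before a nasal consonant) is not met → [u].
/l/ meets the environment for rule 3 (word-finally or immediately before a consonant) → [ɫ].
/v/ (between /l/ and /i/): no rule targets it → [v].
/i/ — between /v/ and /v/; rule 4 does not apply here → [i].
/v/ stays [v].
/v/ (between /v/ and /a/): no rule targets it → [v].
/a/ (between /v/ and /l/) fails the environment for rule 4, so it stays [a].
Rule 3 applies to /l/ (between /a/ and /k/: word-finally or immediately before a consonant) → [ɫ].
/k/ (between /l/ and /i/) is unaffected → [k].
/i/ — between /k/ and /t/; rule 4 does not apply here → [i].
/t/ (between /i/ and /a/) is in the target of rule 1 but the environment (immediately before a consonant) is not met → [t].
/a/ (between /t/ and /n/): before a nasal consonant, so rule 4 applies → [ã].
/n/ stays [n].

[buɫvivvaɫkitãn]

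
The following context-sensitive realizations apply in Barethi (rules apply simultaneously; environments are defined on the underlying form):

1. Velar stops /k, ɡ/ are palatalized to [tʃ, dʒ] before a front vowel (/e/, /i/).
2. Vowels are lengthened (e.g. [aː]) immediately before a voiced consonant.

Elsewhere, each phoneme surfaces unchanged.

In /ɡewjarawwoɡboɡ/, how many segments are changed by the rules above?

6

Segments that undergo a rule: /ɡ/ → [dʒ] (rule 1); /e/ → [eː] (rule 2); /a/ → [aː] (rule 2); /a/ → [aː] (rule 2); /o/ → [oː] (rule 2); /o/ → [oː] (rule 2).
All other segments surface unchanged.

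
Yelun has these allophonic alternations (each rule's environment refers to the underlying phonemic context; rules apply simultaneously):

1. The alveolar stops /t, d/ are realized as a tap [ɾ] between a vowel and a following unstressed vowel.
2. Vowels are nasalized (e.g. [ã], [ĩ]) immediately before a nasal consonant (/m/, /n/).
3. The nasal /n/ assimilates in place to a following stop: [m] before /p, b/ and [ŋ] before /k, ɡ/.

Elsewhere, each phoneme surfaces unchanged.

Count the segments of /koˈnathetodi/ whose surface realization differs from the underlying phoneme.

3

Segments that undergo a rule: /o/ → [õ] (rule 2); /t/ → [ɾ] (rule 1); /d/ → [ɾ] (rule 1).
All other segments surface unchanged.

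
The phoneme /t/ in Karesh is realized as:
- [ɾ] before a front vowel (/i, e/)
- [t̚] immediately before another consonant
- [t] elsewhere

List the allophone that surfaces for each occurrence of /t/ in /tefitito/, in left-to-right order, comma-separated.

Occurrence 1 (position 1): before a front vowel (/i, e/) → [ɾ].
Occurrence 2 (position 5): before a front vowel (/i, e/) → [ɾ].
Occurrence 3 (position 7): no conditioning environment matches → elsewhere allophone [t].

[ɾ], [ɾ], [t]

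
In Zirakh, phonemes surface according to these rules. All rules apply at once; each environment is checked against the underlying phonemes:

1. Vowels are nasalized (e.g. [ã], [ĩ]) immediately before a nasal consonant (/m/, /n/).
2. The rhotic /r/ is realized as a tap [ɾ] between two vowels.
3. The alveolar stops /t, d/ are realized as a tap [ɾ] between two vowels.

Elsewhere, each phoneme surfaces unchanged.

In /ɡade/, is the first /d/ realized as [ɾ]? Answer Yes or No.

/d/ (between /a/ and /e/) occurs between two vowels → [ɾ] by rule 3.
The actual realization is [ɾ], which matches [ɾ].

Yes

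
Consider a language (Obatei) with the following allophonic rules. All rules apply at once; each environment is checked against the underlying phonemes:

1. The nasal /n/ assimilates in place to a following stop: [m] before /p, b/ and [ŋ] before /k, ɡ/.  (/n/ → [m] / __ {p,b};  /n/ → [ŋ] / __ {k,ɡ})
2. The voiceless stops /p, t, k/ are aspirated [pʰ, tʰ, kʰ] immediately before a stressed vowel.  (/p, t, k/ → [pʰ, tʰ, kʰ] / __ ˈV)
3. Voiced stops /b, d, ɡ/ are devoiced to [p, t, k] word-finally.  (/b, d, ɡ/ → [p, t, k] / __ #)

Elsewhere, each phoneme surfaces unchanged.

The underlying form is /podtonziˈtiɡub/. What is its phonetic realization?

[podtonziˈtʰiɡup]

/p/ (word-initial): rule 2 targets it, but not immediately before a stressed vowel → unchanged [p].
/o/ — not in any rule's target class → [o].
/d/ — between /o/ and /t/; rule 3 does not apply here → [d].
/t/ (between /d/ and /o/): rule 2 targets it, but not immediately before a stressed vowel → unchanged [t].
/o/ — not in any rule's target class → [o].
/n/ — between /o/ and /z/; rule 1 does not apply here → [n].
/z/ — not in any rule's target class → [z].
/i/ (between /z/ and /t/): no rule targets it → [i].
/t/ (between /i/ and /i/) occurs immediately before a stressed vowel → [tʰ] by rule 2.
/i/ — not in any rule's target class → [i].
/ɡ/ (between /i/ and /u/): rule 3 targets it, but not word-finally → unchanged [ɡ].
/u/ (between /ɡ/ and /b/) is unaffected → [u].
/b/ (word-final): word-finally, so rule 3 applies → [p].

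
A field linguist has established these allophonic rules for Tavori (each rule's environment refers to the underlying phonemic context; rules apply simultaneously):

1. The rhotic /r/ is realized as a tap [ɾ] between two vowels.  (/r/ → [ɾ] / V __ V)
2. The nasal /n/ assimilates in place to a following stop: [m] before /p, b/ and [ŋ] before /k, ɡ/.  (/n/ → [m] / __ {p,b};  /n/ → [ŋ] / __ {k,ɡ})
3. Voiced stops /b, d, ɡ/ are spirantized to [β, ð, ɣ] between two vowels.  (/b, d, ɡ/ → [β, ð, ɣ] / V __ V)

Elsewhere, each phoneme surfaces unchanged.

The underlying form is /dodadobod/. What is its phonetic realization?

[doðaðoβod]

/d/ (word-initial) is in the target of rule 3 but the environment (between two vowels) is not met → [d].
/o/ — not in any rule's target class → [o].
/d/ meets the environment for rule 3 (between two vowels) → [ð].
/a/ — not in any rule's target class → [a].
/d/ (between /a/ and /o/): between two vowels, so rule 3 applies → [ð].
/o/ stays [o].
/b/ (between /o/ and /o/) occurs between two vowels → [β] by rule 3.
/o/ (between /b/ and /d/) is unaffected → [o].
/d/ — word-final; rule 3 does not apply here → [d].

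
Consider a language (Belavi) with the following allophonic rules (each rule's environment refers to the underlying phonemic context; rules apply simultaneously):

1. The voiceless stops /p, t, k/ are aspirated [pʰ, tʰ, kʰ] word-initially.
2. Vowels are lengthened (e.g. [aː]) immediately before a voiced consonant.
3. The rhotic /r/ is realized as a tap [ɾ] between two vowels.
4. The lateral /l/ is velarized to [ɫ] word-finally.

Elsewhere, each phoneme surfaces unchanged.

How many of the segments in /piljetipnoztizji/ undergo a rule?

4

Segments that undergo a rule: /p/ → [pʰ] (rule 1); /i/ → [iː] (rule 2); /o/ → [oː] (rule 2); /i/ → [iː] (rule 2).
All other segments surface unchanged.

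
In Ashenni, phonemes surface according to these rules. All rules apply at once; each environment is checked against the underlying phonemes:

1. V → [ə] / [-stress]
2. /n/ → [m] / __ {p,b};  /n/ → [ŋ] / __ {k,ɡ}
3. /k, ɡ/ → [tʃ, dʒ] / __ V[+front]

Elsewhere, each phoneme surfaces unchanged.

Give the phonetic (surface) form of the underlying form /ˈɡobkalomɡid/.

[ˈɡobkələmdʒəd]

/ɡ/ (word-initial) is in the target of rule 3 but the environment (before a front vowel) is not met → [ɡ].
/o/ (between /ɡ/ and /b/) is in the target of rule 1 but the environment (in an unstressed syllable) is not met → [o].
/b/ stays [b].
/k/ (between /b/ and /a/): rule 3 targets it, but not before a front vowel → unchanged [k].
Rule 1 applies to /a/ (between /k/ and /l/: in an unstressed syllable) → [ə].
/l/ (between /a/ and /o/): no rule targets it → [l].
/o/ (between /l/ and /m/) occurs in an unstressed syllable → [ə] by rule 1.
/m/ — not in any rule's target class → [m].
/ɡ/ (between /m/ and /i/) occurs before a front vowel → [dʒ] by rule 3.
/i/ (between /ɡ/ and /d/) occurs in an unstressed syllable → [ə] by rule 1.
/d/ stays [d].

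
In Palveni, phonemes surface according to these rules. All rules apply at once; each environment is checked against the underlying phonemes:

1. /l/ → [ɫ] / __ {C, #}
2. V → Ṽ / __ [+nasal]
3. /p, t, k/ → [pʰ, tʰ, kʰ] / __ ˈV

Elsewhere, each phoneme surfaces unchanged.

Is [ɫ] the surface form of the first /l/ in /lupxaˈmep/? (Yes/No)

No

/l/ (word-initial): rule 1 targets it, but not word-finally or immediately before a consonant → unchanged [l].
The actual realization is [l], not [ɫ].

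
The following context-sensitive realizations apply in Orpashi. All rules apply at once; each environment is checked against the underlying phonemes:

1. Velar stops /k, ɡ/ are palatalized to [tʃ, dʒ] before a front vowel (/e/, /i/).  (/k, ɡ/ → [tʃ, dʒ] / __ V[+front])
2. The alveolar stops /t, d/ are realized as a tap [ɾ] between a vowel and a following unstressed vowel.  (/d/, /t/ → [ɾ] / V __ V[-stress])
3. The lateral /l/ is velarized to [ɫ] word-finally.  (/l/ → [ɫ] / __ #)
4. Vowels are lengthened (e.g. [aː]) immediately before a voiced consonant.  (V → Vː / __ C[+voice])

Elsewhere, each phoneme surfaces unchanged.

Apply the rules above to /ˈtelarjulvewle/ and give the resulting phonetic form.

[ˈteːlaːrjuːlveːwle]

/t/ (word-initial) fails the environment for rule 2, so it stays [t].
Rule 4 applies to /e/ (between /t/ and /l/: before a voiced consonant) → [eː].
/l/ (between /e/ and /a/) is in the target of rule 3 but the environment (word-finally) is not met → [l].
/a/ meets the environment for rule 4 (before a voiced consonant) → [aː].
/u/ (between /j/ and /l/) occurs before a voiced consonant → [uː] by rule 4.
/l/ — between /u/ and /v/; rule 3 does not apply here → [l].
/e/ — between /v/ and /w/, before a voiced consonant — surfaces as [eː] (rule 4).
/l/ (between /w/ and /e/) is in the target of rule 3 but the environment (word-finally) is not met → [l].
/e/ — word-final; rule 4 does not apply here → [e].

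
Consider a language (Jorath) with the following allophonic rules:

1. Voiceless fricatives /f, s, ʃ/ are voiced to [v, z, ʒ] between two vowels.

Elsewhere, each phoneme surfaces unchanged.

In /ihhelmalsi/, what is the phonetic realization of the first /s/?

/s/ (between /l/ and /i/): rule 1 targets it, but not between two vowels → unchanged [s].

[s]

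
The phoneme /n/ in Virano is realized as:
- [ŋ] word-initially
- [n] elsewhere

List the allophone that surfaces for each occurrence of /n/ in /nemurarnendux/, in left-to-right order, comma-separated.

[ŋ], [n], [n]

Occurrence 1 (position 1): word-initially → [ŋ].
Occurrence 2 (position 8): no conditioning environment matches → elsewhere allophone [n].
Occurrence 3 (position 10): no conditioning environment matches → elsewhere allophone [n].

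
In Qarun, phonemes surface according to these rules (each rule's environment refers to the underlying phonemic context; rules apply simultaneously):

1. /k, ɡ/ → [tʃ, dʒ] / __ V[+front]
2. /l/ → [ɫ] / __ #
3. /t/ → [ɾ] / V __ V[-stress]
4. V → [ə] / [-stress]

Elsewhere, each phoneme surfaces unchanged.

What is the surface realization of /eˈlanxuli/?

[əˈlanxələ]

/e/ meets the environment for rule 4 (in an unstressed syllable) → [ə].
/l/ (between /e/ and /a/): rule 2 targets it, but not word-finally → unchanged [l].
/a/ (between /l/ and /n/) fails the environment for rule 4, so it stays [a].
/n/ (between /a/ and /x/) is unaffected → [n].
/x/ (between /n/ and /u/) is unaffected → [x].
/u/ — between /x/ and /l/, in an unstressed syllable — surfaces as [ə] (rule 4).
/l/ (between /u/ and /i/) fails the environment for rule 2, so it stays [l].
/i/ (word-final): in an unstressed syllable, so rule 4 applies → [ə].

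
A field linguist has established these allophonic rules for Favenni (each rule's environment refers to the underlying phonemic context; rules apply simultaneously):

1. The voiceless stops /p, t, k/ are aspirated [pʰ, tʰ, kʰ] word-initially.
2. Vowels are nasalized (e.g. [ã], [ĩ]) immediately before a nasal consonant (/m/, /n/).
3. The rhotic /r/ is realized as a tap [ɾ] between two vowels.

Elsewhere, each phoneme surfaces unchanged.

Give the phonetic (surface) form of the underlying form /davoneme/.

[davõnẽme]

/a/ (between /d/ and /v/) fails the environment for rule 2, so it stays [a].
/o/ meets the environment for rule 2 (before a nasal consonant) → [õ].
Rule 2 applies to /e/ (between /n/ and /m/: before a nasal consonant) → [ẽ].
/e/ (word-final): rule 2 targets it, but not before a nasal consonant → unchanged [e].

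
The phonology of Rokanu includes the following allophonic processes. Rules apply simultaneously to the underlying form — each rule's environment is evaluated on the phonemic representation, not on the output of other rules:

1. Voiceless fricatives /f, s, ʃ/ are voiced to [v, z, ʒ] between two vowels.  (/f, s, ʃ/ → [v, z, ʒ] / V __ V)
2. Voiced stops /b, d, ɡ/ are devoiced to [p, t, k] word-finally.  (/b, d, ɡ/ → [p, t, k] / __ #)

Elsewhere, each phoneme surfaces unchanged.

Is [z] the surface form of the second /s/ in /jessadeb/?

/s/ (between /s/ and /a/) is in the target of rule 1 but the environment (between two vowels) is not met → [s].
The actual realization is [s], not [z].

No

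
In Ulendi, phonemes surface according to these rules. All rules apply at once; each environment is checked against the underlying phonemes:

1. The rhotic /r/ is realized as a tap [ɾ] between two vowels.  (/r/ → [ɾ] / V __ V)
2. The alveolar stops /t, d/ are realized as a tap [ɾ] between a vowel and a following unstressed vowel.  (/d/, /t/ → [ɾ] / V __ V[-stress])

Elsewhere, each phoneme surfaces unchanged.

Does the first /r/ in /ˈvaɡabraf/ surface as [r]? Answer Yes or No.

Yes

/r/ (between /b/ and /a/) is in the target of rule 1 but the environment (between two vowels) is not met → [r].
The actual realization is [r], which matches [r].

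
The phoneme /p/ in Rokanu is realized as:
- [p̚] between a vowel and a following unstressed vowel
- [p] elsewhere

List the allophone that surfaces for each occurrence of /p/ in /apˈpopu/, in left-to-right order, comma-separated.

[p], [p], [p̚]

Occurrence 1 (position 2): no conditioning environment matches → elsewhere allophone [p].
Occurrence 2 (position 3): no conditioning environment matches → elsewhere allophone [p].
Occurrence 3 (position 5): between a vowel and a following unstressed vowel → [p̚].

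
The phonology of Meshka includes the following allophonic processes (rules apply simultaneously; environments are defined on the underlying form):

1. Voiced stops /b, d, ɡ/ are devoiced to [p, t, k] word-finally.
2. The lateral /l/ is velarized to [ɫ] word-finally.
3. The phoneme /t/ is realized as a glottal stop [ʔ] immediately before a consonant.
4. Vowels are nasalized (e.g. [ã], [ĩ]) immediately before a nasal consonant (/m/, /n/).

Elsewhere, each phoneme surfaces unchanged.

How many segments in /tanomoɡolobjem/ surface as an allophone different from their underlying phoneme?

Segments that undergo a rule: /a/ → [ã] (rule 4); /o/ → [õ] (rule 4); /e/ → [ẽ] (rule 4).
All other segments surface unchanged.

3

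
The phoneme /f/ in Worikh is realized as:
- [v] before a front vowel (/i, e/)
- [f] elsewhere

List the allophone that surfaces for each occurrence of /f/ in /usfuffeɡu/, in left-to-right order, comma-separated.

Occurrence 1 (position 3): no conditioning environment matches → elsewhere allophone [f].
Occurrence 2 (position 5): no conditioning environment matches → elsewhere allophone [f].
Occurrence 3 (position 6): before a front vowel (/i, e/) → [v].

[f], [f], [v]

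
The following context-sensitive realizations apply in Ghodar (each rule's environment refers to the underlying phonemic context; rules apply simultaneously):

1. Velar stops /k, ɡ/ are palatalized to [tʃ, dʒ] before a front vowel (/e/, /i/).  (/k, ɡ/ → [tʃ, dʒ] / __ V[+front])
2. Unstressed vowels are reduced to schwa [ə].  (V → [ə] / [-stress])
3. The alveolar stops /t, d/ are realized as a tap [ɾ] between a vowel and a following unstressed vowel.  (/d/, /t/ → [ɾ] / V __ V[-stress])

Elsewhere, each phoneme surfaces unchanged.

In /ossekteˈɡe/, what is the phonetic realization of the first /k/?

/k/ (between /e/ and /t/) fails the environment for rule 1, so it stays [k].

[k]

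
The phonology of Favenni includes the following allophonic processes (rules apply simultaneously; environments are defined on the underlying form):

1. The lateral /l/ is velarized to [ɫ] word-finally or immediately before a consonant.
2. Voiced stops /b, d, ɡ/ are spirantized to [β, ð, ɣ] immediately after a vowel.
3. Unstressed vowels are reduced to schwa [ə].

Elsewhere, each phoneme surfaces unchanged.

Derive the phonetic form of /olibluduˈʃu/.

[ələβləðəˈʃu]

/o/ (word-initial): in an unstressed syllable, so rule 3 applies → [ə].
/l/ — between /o/ and /i/; rule 1 does not apply here → [l].
/i/ (between /l/ and /b/) occurs in an unstressed syllable → [ə] by rule 3.
/b/ (between /i/ and /l/): immediately after a vowel, so rule 2 applies → [β].
/l/ (between /b/ and /u/) is in the target of rule 1 but the environment (word-finally or immediately before a consonant) is not met → [l].
/u/ (between /l/ and /d/): in an unstressed syllable, so rule 3 applies → [ə].
/d/ — between /u/ and /u/, immediately after a vowel — surfaces as [ð] (rule 2).
Rule 3 applies to /u/ (between /d/ and /ʃ/: in an unstressed syllable) → [ə].
/u/ (word-final) fails the environment for rule 3, so it stays [u].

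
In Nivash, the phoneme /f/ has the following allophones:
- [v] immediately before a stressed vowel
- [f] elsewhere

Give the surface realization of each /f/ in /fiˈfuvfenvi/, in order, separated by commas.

[f], [v], [f]

Occurrence 1 (position 1): no conditioning environment matches → elsewhere allophone [f].
Occurrence 2 (position 3): immediately before a stressed vowel → [v].
Occurrence 3 (position 6): no conditioning environment matches → elsewhere allophone [f].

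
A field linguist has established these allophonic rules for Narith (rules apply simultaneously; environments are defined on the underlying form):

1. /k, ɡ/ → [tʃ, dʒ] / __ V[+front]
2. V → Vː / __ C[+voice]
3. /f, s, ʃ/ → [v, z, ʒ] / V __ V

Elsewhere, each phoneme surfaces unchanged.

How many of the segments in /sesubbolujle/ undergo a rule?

Segments that undergo a rule: /s/ → [z] (rule 3); /u/ → [uː] (rule 2); /o/ → [oː] (rule 2); /u/ → [uː] (rule 2).
All other segments surface unchanged.

4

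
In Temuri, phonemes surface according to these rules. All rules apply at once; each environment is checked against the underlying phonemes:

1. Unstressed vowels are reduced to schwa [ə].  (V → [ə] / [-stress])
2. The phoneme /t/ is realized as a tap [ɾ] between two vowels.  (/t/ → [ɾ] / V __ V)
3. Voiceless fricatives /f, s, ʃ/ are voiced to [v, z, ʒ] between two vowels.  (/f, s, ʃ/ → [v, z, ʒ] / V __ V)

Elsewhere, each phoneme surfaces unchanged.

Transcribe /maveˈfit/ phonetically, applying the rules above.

[məvəˈvit]

/m/ — not in any rule's target class → [m].
/a/ (between /m/ and /v/): in an unstressed syllable, so rule 1 applies → [ə].
/v/ — not in any rule's target class → [v].
/e/ — between /v/ and /f/, in an unstressed syllable — surfaces as [ə] (rule 1).
/f/ (between /e/ and /i/): between two vowels, so rule 3 applies → [v].
/i/ (between /f/ and /t/) is in the target of rule 1 but the environment (in an unstressed syllable) is not met → [i].
/t/ (word-final) fails the environment for rule 2, so it stays [t].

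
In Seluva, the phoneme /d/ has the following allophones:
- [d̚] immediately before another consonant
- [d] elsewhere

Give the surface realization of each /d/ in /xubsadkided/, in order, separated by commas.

Occurrence 1 (position 6): immediately before another consonant → [d̚].
Occurrence 2 (position 9): no conditioning environment matches → elsewhere allophone [d].
Occurrence 3 (position 11): no conditioning environment matches → elsewhere allophone [d].

[d̚], [d], [d]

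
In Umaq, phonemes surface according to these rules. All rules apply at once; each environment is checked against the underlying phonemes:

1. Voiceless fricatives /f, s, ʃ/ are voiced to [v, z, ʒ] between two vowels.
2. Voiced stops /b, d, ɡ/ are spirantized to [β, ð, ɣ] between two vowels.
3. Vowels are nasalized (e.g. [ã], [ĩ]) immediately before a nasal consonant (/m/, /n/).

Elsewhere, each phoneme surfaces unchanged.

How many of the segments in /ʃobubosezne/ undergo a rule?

3

Segments that undergo a rule: /b/ → [β] (rule 2); /b/ → [β] (rule 2); /s/ → [z] (rule 1).
All other segments surface unchanged.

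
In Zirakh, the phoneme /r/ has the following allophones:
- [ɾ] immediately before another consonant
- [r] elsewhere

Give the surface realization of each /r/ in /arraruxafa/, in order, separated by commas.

Occurrence 1 (position 2): immediately before another consonant → [ɾ].
Occurrence 2 (position 3): no conditioning environment matches → elsewhere allophone [r].
Occurrence 3 (position 5): no conditioning environment matches → elsewhere allophone [r].

[ɾ], [r], [r]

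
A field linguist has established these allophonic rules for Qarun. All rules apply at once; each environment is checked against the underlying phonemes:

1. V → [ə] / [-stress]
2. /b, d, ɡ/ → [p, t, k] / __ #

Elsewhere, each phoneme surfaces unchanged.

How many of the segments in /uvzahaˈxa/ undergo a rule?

3

Segments that undergo a rule: /u/ → [ə] (rule 1); /a/ → [ə] (rule 1); /a/ → [ə] (rule 1).
All other segments surface unchanged.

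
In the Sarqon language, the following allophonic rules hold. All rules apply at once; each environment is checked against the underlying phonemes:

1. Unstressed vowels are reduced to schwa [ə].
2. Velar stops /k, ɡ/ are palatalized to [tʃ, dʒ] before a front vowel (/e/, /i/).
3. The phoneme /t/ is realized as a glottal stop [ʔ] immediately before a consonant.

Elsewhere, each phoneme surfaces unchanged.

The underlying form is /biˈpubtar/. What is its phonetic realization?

[bəˈpubtər]

/b/ stays [b].
/i/ — between /b/ and /p/, in an unstressed syllable — surfaces as [ə] (rule 1).
/p/ — not in any rule's target class → [p].
/u/ (between /p/ and /b/): rule 1 targets it, but not in an unstressed syllable → unchanged [u].
/b/ (between /u/ and /t/) is unaffected → [b].
/t/ (between /b/ and /a/) is in the target of rule 3 but the environment (immediately before a consonant) is not met → [t].
Rule 1 applies to /a/ (between /t/ and /r/: in an unstressed syllable) → [ə].
/r/ (word-final): no rule targets it → [r].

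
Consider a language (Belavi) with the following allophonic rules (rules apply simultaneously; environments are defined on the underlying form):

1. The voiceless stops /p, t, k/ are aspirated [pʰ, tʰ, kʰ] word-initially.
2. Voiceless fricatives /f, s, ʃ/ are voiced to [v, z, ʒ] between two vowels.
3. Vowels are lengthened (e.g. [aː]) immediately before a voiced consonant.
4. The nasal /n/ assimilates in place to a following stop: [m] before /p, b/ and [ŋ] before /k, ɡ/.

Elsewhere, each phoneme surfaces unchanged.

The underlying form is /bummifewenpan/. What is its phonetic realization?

[buːmmiveːweːmpaːn]

/b/ (word-initial) is unaffected → [b].
/u/ (between /b/ and /m/) occurs before a voiced consonant → [uː] by rule 3.
/m/ (between /u/ and /m/) is unaffected → [m].
/m/ (between /m/ and /i/): no rule targets it → [m].
/i/ (between /m/ and /f/) is in the target of rule 3 but the environment (before a voiced consonant) is not met → [i].
/f/ — between /i/ and /e/, between two vowels — surfaces as [v] (rule 2).
/e/ (between /f/ and /w/) occurs before a voiced consonant → [eː] by rule 3.
/w/ (between /e/ and /e/): no rule targets it → [w].
/e/ meets the environment for rule 3 (before a voiced consonant) → [eː].
/n/ (between /e/ and /p/): before a labial or velar stop, so rule 4 applies → [m].
/p/ (between /n/ and /a/): rule 1 targets it, but not word-initially → unchanged [p].
/a/ (between /p/ and /n/) occurs before a voiced consonant → [aː] by rule 3.
/n/ (word-final) fails the environment for rule 4, so it stays [n].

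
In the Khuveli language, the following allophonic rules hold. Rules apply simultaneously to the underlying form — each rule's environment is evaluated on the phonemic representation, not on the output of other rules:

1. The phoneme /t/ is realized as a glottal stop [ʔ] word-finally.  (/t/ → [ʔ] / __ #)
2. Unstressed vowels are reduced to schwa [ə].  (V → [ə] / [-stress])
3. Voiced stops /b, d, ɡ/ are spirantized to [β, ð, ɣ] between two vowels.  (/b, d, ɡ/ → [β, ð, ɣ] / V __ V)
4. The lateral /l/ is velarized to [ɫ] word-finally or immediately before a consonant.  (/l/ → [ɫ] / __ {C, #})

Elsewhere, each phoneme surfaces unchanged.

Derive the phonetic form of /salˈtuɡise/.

[səɫˈtuɣəsə]

/a/ meets the environment for rule 2 (in an unstressed syllable) → [ə].
Rule 4 applies to /l/ (between /a/ and /t/: word-finally or immediately before a consonant) → [ɫ].
/t/ (between /l/ and /u/) is in the target of rule 1 but the environment (word-finally) is not met → [t].
/u/ (between /t/ and /ɡ/): rule 2 targets it, but not in an unstressed syllable → unchanged [u].
/ɡ/ — between /u/ and /i/, between two vowels — surfaces as [ɣ] (rule 3).
/i/ — between /ɡ/ and /s/, in an unstressed syllable — surfaces as [ə] (rule 2).
/e/ meets the environment for rule 2 (in an unstressed syllable) → [ə].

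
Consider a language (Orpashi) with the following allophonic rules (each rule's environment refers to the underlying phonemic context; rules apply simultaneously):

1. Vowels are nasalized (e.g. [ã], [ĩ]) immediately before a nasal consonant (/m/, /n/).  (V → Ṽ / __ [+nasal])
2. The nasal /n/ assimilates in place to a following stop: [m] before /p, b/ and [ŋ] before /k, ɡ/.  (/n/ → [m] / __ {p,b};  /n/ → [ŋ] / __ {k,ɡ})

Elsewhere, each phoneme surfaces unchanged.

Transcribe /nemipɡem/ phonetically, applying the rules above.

/n/ — word-initial; rule 2 does not apply here → [n].
/e/ meets the environment for rule 1 (before a nasal consonant) → [ẽ].
/m/ stays [m].
/i/ (between /m/ and /p/) fails the environment for rule 1, so it stays [i].
/p/ (between /i/ and /ɡ/): no rule targets it → [p].
/ɡ/ (between /p/ and /e/) is unaffected → [ɡ].
/e/ meets the environment for rule 1 (before a nasal consonant) → [ẽ].
/m/ (word-final): no rule targets it → [m].

[nẽmipɡẽm]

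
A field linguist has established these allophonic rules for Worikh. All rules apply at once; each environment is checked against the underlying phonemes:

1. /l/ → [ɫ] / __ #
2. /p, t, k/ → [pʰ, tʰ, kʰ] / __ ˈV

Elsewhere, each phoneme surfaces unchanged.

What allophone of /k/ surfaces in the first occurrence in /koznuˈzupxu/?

[k]

/k/ — word-initial; rule 2 does not apply here → [k].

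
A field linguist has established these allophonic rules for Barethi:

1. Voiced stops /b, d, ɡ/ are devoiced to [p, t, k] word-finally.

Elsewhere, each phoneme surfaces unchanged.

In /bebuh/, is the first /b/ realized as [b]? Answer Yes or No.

Yes

/b/ (word-initial) is in the target of rule 1 but the environment (word-finally) is not met → [b].
The actual realization is [b], which matches [b].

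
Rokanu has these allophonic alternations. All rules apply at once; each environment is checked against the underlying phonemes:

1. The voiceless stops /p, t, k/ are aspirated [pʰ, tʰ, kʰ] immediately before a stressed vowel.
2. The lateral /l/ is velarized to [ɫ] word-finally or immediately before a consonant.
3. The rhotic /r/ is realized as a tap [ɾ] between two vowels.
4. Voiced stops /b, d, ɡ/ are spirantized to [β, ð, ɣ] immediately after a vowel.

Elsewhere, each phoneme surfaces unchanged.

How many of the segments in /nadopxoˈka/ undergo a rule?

2

Segments that undergo a rule: /d/ → [ð] (rule 4); /k/ → [kʰ] (rule 1).
All other segments surface unchanged.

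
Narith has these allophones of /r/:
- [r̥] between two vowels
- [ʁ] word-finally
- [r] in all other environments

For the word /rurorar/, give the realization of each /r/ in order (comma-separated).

Occurrence 1 (position 1): no conditioning environment matches → elsewhere allophone [r].
Occurrence 2 (position 3): between two vowels → [r̥].
Occurrence 3 (position 5): between two vowels → [r̥].
Occurrence 4 (position 7): word-finally → [ʁ].

[r], [r̥], [r̥], [ʁ]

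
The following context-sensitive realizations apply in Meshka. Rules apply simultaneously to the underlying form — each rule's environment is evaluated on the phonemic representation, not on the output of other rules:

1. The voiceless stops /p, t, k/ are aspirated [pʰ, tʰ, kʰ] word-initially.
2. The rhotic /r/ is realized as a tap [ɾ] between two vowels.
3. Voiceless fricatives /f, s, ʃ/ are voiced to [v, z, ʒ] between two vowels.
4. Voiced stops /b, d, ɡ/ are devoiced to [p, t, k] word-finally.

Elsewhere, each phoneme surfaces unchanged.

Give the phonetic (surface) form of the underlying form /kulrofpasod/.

[kʰulrofpazot]

/k/ (word-initial): word-initially, so rule 1 applies → [kʰ].
/u/ (between /k/ and /l/): no rule targets it → [u].
/l/ stays [l].
/r/ (between /l/ and /o/) is in the target of rule 2 but the environment (between two vowels) is not met → [r].
/o/ (between /r/ and /f/): no rule targets it → [o].
/f/ (between /o/ and /p/) fails the environment for rule 3, so it stays [f].
/p/ — between /f/ and /a/; rule 1 does not apply here → [p].
/a/ stays [a].
/s/ (between /a/ and /o/): between two vowels, so rule 3 applies → [z].
/o/ (between /s/ and /d/) is unaffected → [o].
Rule 4 applies to /d/ (word-final: word-finally) → [t].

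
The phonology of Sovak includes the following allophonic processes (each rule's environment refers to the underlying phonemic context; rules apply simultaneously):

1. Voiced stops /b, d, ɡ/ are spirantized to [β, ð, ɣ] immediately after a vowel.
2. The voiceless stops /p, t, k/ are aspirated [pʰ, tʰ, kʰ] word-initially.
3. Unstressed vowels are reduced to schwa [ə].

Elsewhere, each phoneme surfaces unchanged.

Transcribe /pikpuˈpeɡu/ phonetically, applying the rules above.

/p/ — word-initial, word-initially — surfaces as [pʰ] (rule 2).
Rule 3 applies to /i/ (between /p/ and /k/: in an unstressed syllable) → [ə].
/k/ (between /i/ and /p/): rule 2 targets it, but not word-initially → unchanged [k].
/p/ — between /k/ and /u/; rule 2 does not apply here → [p].
/u/ (between /p/ and /p/): in an unstressed syllable, so rule 3 applies → [ə].
/p/ (between /u/ and /e/) is in the target of rule 2 but the environment (word-initially) is not met → [p].
/e/ — between /p/ and /ɡ/; rule 3 does not apply here → [e].
Rule 1 applies to /ɡ/ (between /e/ and /u/: immediately after a vowel) → [ɣ].
/u/ — word-final, in an unstressed syllable — surfaces as [ə] (rule 3).

[pʰəkpəˈpeɣə]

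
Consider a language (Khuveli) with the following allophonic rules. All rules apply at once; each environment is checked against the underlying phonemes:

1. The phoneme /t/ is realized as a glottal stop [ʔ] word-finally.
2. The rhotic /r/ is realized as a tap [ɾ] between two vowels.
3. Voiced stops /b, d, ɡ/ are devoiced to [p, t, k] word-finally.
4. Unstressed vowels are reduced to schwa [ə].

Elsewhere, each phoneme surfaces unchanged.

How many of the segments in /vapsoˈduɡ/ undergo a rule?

Segments that undergo a rule: /a/ → [ə] (rule 4); /o/ → [ə] (rule 4); /ɡ/ → [k] (rule 3).
All other segments surface unchanged.

3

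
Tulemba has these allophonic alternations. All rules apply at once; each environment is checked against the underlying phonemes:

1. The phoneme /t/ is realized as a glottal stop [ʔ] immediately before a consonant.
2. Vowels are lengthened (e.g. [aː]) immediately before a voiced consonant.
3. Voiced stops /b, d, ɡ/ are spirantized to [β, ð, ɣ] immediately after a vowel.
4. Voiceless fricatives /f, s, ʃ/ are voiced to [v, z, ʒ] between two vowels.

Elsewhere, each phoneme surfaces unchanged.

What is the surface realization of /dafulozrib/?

/d/ (word-initial): rule 3 targets it, but not immediately after a vowel → unchanged [d].
/a/ (between /d/ and /f/) is in the target of rule 2 but the environment (before a voiced consonant) is not met → [a].
Rule 4 applies to /f/ (between /a/ and /u/: between two vowels) → [v].
Rule 2 applies to /u/ (between /f/ and /l/: before a voiced consonant) → [uː].
/l/ stays [l].
/o/ (between /l/ and /z/) occurs before a voiced consonant → [oː] by rule 2.
/z/ (between /o/ and /r/): no rule targets it → [z].
/r/ (between /z/ and /i/) is unaffected → [r].
/i/ meets the environment for rule 2 (before a voiced consonant) → [iː].
/b/ (word-final): immediately after a vowel, so rule 3 applies → [β].

[davuːloːzriːβ]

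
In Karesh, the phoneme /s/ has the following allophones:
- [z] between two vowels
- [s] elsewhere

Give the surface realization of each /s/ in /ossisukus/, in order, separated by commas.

Occurrence 1 (position 2): no conditioning environment matches → elsewhere allophone [s].
Occurrence 2 (position 3): no conditioning environment matches → elsewhere allophone [s].
Occurrence 3 (position 5): between two vowels → [z].
Occurrence 4 (position 9): no conditioning environment matches → elsewhere allophone [s].

[s], [s], [z], [s]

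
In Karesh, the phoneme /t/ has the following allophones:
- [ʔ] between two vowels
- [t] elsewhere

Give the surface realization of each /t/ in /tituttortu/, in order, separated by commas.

[t], [ʔ], [t], [t], [t]

Occurrence 1 (position 1): no conditioning environment matches → elsewhere allophone [t].
Occurrence 2 (position 3): between two vowels → [ʔ].
Occurrence 3 (position 5): no conditioning environment matches → elsewhere allophone [t].
Occurrence 4 (position 6): no conditioning environment matches → elsewhere allophone [t].
Occurrence 5 (position 9): no conditioning environment matches → elsewhere allophone [t].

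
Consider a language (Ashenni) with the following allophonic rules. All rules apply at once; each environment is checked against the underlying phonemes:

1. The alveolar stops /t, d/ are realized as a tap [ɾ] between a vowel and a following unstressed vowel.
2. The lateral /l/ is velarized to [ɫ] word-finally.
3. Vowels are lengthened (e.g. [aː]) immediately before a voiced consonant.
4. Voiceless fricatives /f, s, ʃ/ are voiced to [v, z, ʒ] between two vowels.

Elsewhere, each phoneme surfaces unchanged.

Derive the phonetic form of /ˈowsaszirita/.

[ˈoːwsasziːriɾa]

/o/ meets the environment for rule 3 (before a voiced consonant) → [oː].
/w/ (between /o/ and /s/): no rule targets it → [w].
/s/ (between /w/ and /a/) is in the target of rule 4 but the environment (between two vowels) is not met → [s].
/a/ (between /s/ and /s/) is in the target of rule 3 but the environment (before a voiced consonant) is not met → [a].
/s/ (between /a/ and /z/) is in the target of rule 4 but the environment (between two vowels) is not met → [s].
/z/ stays [z].
/i/ (between /z/ and /r/): before a voiced consonant, so rule 3 applies → [iː].
/r/ (between /i/ and /i/) is unaffected → [r].
/i/ — between /r/ and /t/; rule 3 does not apply here → [i].
/t/ meets the environment for rule 1 (between a vowel and a following unstressed vowel) → [ɾ].
/a/ — word-final; rule 3 does not apply here → [a].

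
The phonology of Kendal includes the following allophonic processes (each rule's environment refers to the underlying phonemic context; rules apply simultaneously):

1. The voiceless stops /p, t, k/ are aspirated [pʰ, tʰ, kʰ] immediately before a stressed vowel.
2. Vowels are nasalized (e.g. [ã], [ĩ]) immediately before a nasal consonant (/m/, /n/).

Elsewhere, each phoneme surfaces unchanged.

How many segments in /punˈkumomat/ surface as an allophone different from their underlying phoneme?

4

Segments that undergo a rule: /u/ → [ũ] (rule 2); /k/ → [kʰ] (rule 1); /u/ → [ũ] (rule 2); /o/ → [õ] (rule 2).
All other segments surface unchanged.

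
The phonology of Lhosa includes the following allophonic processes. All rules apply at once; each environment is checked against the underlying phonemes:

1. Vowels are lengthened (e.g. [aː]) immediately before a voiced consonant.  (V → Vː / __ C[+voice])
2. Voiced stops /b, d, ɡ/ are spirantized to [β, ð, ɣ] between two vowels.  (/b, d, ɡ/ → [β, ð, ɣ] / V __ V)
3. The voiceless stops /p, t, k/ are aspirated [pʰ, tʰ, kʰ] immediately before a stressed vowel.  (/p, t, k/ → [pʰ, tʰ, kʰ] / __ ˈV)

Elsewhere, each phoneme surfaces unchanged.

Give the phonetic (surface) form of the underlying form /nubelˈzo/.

/u/ (between /n/ and /b/) occurs before a voiced consonant → [uː] by rule 1.
Rule 2 applies to /b/ (between /u/ and /e/: between two vowels) → [β].
/e/ — between /b/ and /l/, before a voiced consonant — surfaces as [eː] (rule 1).
/o/ — word-final; rule 1 does not apply here → [o].

[nuːβeːlˈzo]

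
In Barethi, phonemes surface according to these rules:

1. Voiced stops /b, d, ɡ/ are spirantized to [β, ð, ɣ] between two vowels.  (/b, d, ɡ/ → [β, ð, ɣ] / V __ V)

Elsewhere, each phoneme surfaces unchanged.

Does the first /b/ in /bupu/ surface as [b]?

Yes

/b/ (word-initial) is in the target of rule 1 but the environment (between two vowels) is not met → [b].
The actual realization is [b], which matches [b].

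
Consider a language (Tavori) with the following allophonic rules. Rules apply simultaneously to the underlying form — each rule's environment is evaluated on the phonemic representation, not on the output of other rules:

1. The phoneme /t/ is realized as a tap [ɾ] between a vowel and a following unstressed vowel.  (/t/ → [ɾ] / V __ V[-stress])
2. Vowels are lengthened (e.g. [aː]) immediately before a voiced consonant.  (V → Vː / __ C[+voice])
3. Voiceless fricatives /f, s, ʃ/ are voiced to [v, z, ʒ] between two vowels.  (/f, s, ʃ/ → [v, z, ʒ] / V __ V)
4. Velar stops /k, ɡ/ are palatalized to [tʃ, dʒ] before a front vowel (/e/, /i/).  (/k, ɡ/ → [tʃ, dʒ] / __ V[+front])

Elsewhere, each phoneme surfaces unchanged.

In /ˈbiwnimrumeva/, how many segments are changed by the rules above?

Segments that undergo a rule: /i/ → [iː] (rule 2); /i/ → [iː] (rule 2); /u/ → [uː] (rule 2); /e/ → [eː] (rule 2).
All other segments surface unchanged.

4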